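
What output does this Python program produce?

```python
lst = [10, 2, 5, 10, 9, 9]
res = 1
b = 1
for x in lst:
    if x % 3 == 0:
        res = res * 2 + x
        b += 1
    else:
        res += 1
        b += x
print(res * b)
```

x=10: not %3==0, res = 1+1 = 2; b=11
x=2: not %3==0, res = 2+1 = 3; b=13
x=5: not %3==0, res = 3+1 = 4; b=18
x=10: not %3==0, res = 4+1 = 5; b=28
x=9: %3==0, res = 5*2+9 = 19; b=29
x=9: %3==0, res = 19*2+9 = 47; b=30
res*b = 47*30 = 1410

1410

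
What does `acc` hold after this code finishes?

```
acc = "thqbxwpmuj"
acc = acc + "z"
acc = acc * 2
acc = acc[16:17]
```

'w'

+ 'z' → 'thqbxwpmujz'
repeat ×2 → 'thqbxwpmujzthqbxwpmujz'
slice [16:17] → 'w'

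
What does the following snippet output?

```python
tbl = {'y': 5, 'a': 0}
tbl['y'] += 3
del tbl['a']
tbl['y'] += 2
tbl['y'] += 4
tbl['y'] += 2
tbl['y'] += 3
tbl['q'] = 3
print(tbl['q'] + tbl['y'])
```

tbl['y'] = 5+3 = 8 → {'y': 8, 'a': 0}
del 'a' → {'y': 8}
tbl['y'] = 8+2 = 10 → {'y': 10}
tbl['y'] = 10+4 = 14 → {'y': 14}
tbl['y'] = 14+2 = 16 → {'y': 16}
tbl['y'] = 16+3 = 19 → {'y': 19}
tbl['q'] = 3 → {'y': 19, 'q': 3}
tbl['q']+tbl['y'] = 3+19 = 22

22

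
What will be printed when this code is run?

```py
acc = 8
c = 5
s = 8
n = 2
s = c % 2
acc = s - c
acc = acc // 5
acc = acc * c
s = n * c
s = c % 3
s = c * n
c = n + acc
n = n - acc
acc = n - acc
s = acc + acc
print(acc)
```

s = 5%2 = 1
acc = 1-5 = -4
acc = (-4)//5 = -1
acc = (-1)*5 = -5
s = 2*5 = 10
s = 5%3 = 2
s = 5*2 = 10
c = 2+(-5) = -3
n = 2-(-5) = 7
acc = 7-(-5) = 12
s = 12+12 = 24

12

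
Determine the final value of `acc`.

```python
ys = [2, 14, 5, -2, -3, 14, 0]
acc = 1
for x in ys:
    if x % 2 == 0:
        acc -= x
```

x=2: even, acc = 1-2 = -1
x=14: even, acc = (-1)-14 = -15
x=5: not even
x=-2: even, acc = (-15)-(-2) = -13
x=-3: not even
x=14: even, acc = (-13)-14 = -27
x=0: even, acc = (-27)-0 = -27

-27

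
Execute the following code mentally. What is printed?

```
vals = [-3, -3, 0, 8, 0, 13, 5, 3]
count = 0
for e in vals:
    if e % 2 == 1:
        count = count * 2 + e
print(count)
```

-7

e=-3: odd, count = 0*2+(-3) = -3
e=-3: odd, count = (-3)*2+(-3) = -9
e=0: not odd
e=8: not odd
e=0: not odd
e=13: odd, count = (-9)*2+13 = -5
e=5: odd, count = (-5)*2+5 = -5
e=3: odd, count = (-5)*2+3 = -7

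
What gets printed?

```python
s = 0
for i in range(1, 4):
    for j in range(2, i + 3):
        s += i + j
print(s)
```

i=1,j=2: s = 0+3 = 3
i=1,j=3: s = 3+4 = 7
i=2,j=2: s = 7+4 = 11
i=2,j=3: s = 11+5 = 16
i=2,j=4: s = 16+6 = 22
i=3,j=2: s = 22+5 = 27
i=3,j=3: s = 27+6 = 33
i=3,j=4: s = 33+7 = 40
i=3,j=5: s = 40+8 = 48

48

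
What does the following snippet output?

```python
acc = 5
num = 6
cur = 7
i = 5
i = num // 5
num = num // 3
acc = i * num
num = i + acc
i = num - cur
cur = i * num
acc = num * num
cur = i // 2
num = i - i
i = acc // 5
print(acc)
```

i = 6//5 = 1
num = 6//3 = 2
acc = 1*2 = 2
num = 1+2 = 3
i = 3-7 = -4
cur = (-4)*3 = -12
acc = 3*3 = 9
cur = (-4)//2 = -2
num = (-4)-(-4) = 0
i = 9//5 = 1

9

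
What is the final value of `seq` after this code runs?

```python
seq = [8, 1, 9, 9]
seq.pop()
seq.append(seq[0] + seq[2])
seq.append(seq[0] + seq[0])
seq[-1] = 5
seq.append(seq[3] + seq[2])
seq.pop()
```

[8, 1, 9, 17, 5]

pop() removes 9 → [8, 1, 9]
append seq[0]+seq[2] = 8+9 = 17 → [8, 1, 9, 17]
append seq[0]+seq[0] = 8+8 = 16 → [8, 1, 9, 17, 16]
seq[-1] = 5 → [8, 1, 9, 17, 5]
append seq[3]+seq[2] = 17+9 = 26 → [8, 1, 9, 17, 5, 26]
pop() removes 26 → [8, 1, 9, 17, 5]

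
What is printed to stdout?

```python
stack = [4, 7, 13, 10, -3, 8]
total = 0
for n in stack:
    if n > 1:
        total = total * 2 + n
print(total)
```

n=4: >1, total = 0*2+4 = 4
n=7: >1, total = 4*2+7 = 15
n=13: >1, total = 15*2+13 = 43
n=10: >1, total = 43*2+10 = 96
n=-3: not >1
n=8: >1, total = 96*2+8 = 200

200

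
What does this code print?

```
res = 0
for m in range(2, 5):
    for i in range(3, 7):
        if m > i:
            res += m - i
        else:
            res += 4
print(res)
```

m=2,i=3: not 2>3, res = 0+4 = 4
m=2,i=4: not 2>4, res = 4+4 = 8
m=2,i=5: not 2>5, res = 8+4 = 12
m=2,i=6: not 2>6, res = 12+4 = 16
m=3,i=3: not 3>3, res = 16+4 = 20
m=3,i=4: not 3>4, res = 20+4 = 24
m=3,i=5: not 3>5, res = 24+4 = 28
m=3,i=6: not 3>6, res = 28+4 = 32
m=4,i=3: 4>3, res = 32+1 = 33
m=4,i=4: not 4>4, res = 33+4 = 37
m=4,i=5: not 4>5, res = 37+4 = 41
m=4,i=6: not 4>6, res = 41+4 = 45

45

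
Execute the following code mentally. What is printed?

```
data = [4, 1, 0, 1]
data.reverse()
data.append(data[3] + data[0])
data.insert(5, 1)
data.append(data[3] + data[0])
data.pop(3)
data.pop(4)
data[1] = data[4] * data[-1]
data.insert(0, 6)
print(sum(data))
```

43

reverse → [1, 0, 1, 4]
append data[3]+data[0] = 4+1 = 5 → [1, 0, 1, 4, 5]
insert 1 at 5 → [1, 0, 1, 4, 5, 1]
append data[3]+data[0] = 4+1 = 5 → [1, 0, 1, 4, 5, 1, 5]
pop(3) removes 4 → [1, 0, 1, 5, 1, 5]
pop(4) removes 1 → [1, 0, 1, 5, 5]
data[1] = data[4]*data[-1] = 5*5 = 25 → [1, 25, 1, 5, 5]
insert 6 at 0 → [6, 1, 25, 1, 5, 5]
sum = 43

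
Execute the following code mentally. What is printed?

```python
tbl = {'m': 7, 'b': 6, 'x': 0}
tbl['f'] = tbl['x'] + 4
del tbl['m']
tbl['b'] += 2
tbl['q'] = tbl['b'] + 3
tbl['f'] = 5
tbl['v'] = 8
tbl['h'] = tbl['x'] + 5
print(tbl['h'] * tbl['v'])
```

40

tbl['f'] = tbl['x']+4 = 4 → {'m': 7, 'b': 6, 'x': 0, 'f': 4}
del 'm' → {'b': 6, 'x': 0, 'f': 4}
tbl['b'] = 6+2 = 8 → {'b': 8, 'x': 0, 'f': 4}
tbl['q'] = tbl['b']+3 = 11 → {'b': 8, 'x': 0, 'f': 4, 'q': 11}
tbl['f'] = 5 → {'b': 8, 'x': 0, 'f': 5, 'q': 11}
tbl['v'] = 8 → {'b': 8, 'x': 0, 'f': 5, 'q': 11, 'v': 8}
tbl['h'] = tbl['x']+5 = 5 → {'b': 8, 'x': 0, 'f': 5, 'q': 11, 'v': 8, 'h': 5}
tbl['h']*tbl['v'] = 5*8 = 40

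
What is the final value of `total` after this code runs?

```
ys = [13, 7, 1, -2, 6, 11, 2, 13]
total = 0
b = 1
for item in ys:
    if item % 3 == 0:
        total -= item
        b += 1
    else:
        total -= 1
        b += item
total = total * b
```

-611

item=13: not %3==0, total = 0-1 = -1; b=14
item=7: not %3==0, total = (-1)-1 = -2; b=21
item=1: not %3==0, total = (-2)-1 = -3; b=22
item=-2: not %3==0, total = (-3)-1 = -4; b=20
item=6: %3==0, total = (-4)-6 = -10; b=21
item=11: not %3==0, total = (-10)-1 = -11; b=32
item=2: not %3==0, total = (-11)-1 = -12; b=34
item=13: not %3==0, total = (-12)-1 = -13; b=47
total*b = (-13)*47 = -611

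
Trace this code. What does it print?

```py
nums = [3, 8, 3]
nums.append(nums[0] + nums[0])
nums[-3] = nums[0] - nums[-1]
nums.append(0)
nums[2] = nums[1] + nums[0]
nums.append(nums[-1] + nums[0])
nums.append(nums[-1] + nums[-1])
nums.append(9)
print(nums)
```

[3, -3, 0, 6, 0, 3, 6, 9]

append nums[0]+nums[0] = 3+3 = 6 → [3, 8, 3, 6]
nums[-3] = nums[0]-nums[-1] = 3-6 = -3 → [3, -3, 3, 6]
append 0 → [3, -3, 3, 6, 0]
nums[2] = nums[1]+nums[0] = (-3)+3 = 0 → [3, -3, 0, 6, 0]
append nums[-1]+nums[0] = 0+3 = 3 → [3, -3, 0, 6, 0, 3]
append nums[-1]+nums[-1] = 3+3 = 6 → [3, -3, 0, 6, 0, 3, 6]
append 9 → [3, -3, 0, 6, 0, 3, 6, 9]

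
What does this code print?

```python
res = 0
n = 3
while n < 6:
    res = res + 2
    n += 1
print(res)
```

6

n=3: res = 0+2 = 2
n=4: res = 2+2 = 4
n=5: res = 4+2 = 6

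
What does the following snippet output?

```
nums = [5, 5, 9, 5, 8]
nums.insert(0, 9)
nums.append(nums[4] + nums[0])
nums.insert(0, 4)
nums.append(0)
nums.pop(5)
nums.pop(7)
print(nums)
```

insert 9 at 0 → [9, 5, 5, 9, 5, 8]
append nums[4]+nums[0] = 5+9 = 14 → [9, 5, 5, 9, 5, 8, 14]
insert 4 at 0 → [4, 9, 5, 5, 9, 5, 8, 14]
append 0 → [4, 9, 5, 5, 9, 5, 8, 14, 0]
pop(5) removes 5 → [4, 9, 5, 5, 9, 8, 14, 0]
pop(7) removes 0 → [4, 9, 5, 5, 9, 8, 14]

[4, 9, 5, 5, 9, 8, 14]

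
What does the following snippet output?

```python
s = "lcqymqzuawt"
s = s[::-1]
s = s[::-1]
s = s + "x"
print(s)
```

lcqymqzuawtx

reverse → 'twauzqmyqcl'
reverse → 'lcqymqzuawt'
+ 'x' → 'lcqymqzuawtx'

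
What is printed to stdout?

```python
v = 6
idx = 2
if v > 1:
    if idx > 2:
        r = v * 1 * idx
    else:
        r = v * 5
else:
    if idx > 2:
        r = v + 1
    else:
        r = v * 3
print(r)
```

v=6, idx=2
v > 1 is True; idx > 2 is False
→ r = v * 5 = 30

30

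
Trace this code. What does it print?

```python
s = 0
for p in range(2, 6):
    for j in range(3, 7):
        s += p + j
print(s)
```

128

p=2,j=3: s = 0+5 = 5
p=2,j=4: s = 5+6 = 11
p=2,j=5: s = 11+7 = 18
p=2,j=6: s = 18+8 = 26
p=3,j=3: s = 26+6 = 32
p=3,j=4: s = 32+7 = 39
p=3,j=5: s = 39+8 = 47
p=3,j=6: s = 47+9 = 56
p=4,j=3: s = 56+7 = 63
p=4,j=4: s = 63+8 = 71
p=4,j=5: s = 71+9 = 80
p=4,j=6: s = 80+10 = 90
p=5,j=3: s = 90+8 = 98
p=5,j=4: s = 98+9 = 107
p=5,j=5: s = 107+10 = 117
p=5,j=6: s = 117+11 = 128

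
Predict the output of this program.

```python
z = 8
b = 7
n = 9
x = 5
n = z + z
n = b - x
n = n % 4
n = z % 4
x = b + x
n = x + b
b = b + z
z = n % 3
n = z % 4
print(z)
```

1

n = 8+8 = 16
n = 7-5 = 2
n = 2%4 = 2
n = 8%4 = 0
x = 7+5 = 12
n = 12+7 = 19
b = 7+8 = 15
z = 19%3 = 1
n = 1%4 = 1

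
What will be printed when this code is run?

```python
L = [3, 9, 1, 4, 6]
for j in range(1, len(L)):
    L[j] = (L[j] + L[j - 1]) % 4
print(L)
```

j=1: L[1] = (9+3)%4 = 0 → [3, 0, 1, 4, 6]
j=2: L[2] = (1+0)%4 = 1 → [3, 0, 1, 4, 6]
j=3: L[3] = (4+1)%4 = 1 → [3, 0, 1, 1, 6]
j=4: L[4] = (6+1)%4 = 3 → [3, 0, 1, 1, 3]

[3, 0, 1, 1, 3]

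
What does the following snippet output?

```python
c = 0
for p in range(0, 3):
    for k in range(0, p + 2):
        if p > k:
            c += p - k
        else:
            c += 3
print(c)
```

p=0,k=0: not 0>0, c = 0+3 = 3
p=0,k=1: not 0>1, c = 3+3 = 6
p=1,k=0: 1>0, c = 6+1 = 7
p=1,k=1: not 1>1, c = 7+3 = 10
p=1,k=2: not 1>2, c = 10+3 = 13
p=2,k=0: 2>0, c = 13+2 = 15
p=2,k=1: 2>1, c = 15+1 = 16
p=2,k=2: not 2>2, c = 16+3 = 19
p=2,k=3: not 2>3, c = 19+3 = 22

22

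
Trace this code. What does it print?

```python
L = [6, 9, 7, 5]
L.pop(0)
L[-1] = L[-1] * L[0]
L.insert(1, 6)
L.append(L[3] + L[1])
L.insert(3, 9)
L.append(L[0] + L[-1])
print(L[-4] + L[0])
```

18

pop(0) removes 6 → [9, 7, 5]
L[-1] = L[-1]*L[0] = 5*9 = 45 → [9, 7, 45]
insert 6 at 1 → [9, 6, 7, 45]
append L[3]+L[1] = 45+6 = 51 → [9, 6, 7, 45, 51]
insert 9 at 3 → [9, 6, 7, 9, 45, 51]
append L[0]+L[-1] = 9+51 = 60 → [9, 6, 7, 9, 45, 51, 60]
L[-4]+L[0] = 9+9 = 18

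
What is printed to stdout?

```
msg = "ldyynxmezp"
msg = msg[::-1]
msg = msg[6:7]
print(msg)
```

y

reverse → 'pzemxnyydl'
slice [6:7] → 'y'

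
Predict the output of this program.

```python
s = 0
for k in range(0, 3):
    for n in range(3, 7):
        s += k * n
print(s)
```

k=0,n=3: s = 0+0 = 0
k=0,n=4: s = 0+0 = 0
k=0,n=5: s = 0+0 = 0
k=0,n=6: s = 0+0 = 0
k=1,n=3: s = 0+3 = 3
k=1,n=4: s = 3+4 = 7
k=1,n=5: s = 7+5 = 12
k=1,n=6: s = 12+6 = 18
k=2,n=3: s = 18+6 = 24
k=2,n=4: s = 24+8 = 32
k=2,n=5: s = 32+10 = 42
k=2,n=6: s = 42+12 = 54

54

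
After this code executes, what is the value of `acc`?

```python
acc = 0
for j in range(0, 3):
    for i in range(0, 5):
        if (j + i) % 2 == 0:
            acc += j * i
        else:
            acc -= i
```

2

j=0,i=0: even sum, acc = 0+0 = 0
j=0,i=1: odd sum, acc = 0-1 = -1
j=0,i=2: even sum, acc = (-1)+0 = -1
j=0,i=3: odd sum, acc = (-1)-3 = -4
j=0,i=4: even sum, acc = (-4)+0 = -4
j=1,i=0: odd sum, acc = (-4)-0 = -4
j=1,i=1: even sum, acc = (-4)+1 = -3
j=1,i=2: odd sum, acc = (-3)-2 = -5
j=1,i=3: even sum, acc = (-5)+3 = -2
j=1,i=4: odd sum, acc = (-2)-4 = -6
j=2,i=0: even sum, acc = (-6)+0 = -6
j=2,i=1: odd sum, acc = (-6)-1 = -7
j=2,i=2: even sum, acc = (-7)+4 = -3
j=2,i=3: odd sum, acc = (-3)-3 = -6
j=2,i=4: even sum, acc = (-6)+8 = 2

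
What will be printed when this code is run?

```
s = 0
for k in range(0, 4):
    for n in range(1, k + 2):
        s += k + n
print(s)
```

k=0,n=1: s = 0+1 = 1
k=1,n=1: s = 1+2 = 3
k=1,n=2: s = 3+3 = 6
k=2,n=1: s = 6+3 = 9
k=2,n=2: s = 9+4 = 13
k=2,n=3: s = 13+5 = 18
k=3,n=1: s = 18+4 = 22
k=3,n=2: s = 22+5 = 27
k=3,n=3: s = 27+6 = 33
k=3,n=4: s = 33+7 = 40

40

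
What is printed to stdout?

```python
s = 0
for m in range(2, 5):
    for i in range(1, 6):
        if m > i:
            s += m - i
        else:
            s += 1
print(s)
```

19

m=2,i=1: 2>1, s = 0+1 = 1
m=2,i=2: not 2>2, s = 1+1 = 2
m=2,i=3: not 2>3, s = 2+1 = 3
m=2,i=4: not 2>4, s = 3+1 = 4
m=2,i=5: not 2>5, s = 4+1 = 5
m=3,i=1: 3>1, s = 5+2 = 7
m=3,i=2: 3>2, s = 7+1 = 8
m=3,i=3: not 3>3, s = 8+1 = 9
m=3,i=4: not 3>4, s = 9+1 = 10
m=3,i=5: not 3>5, s = 10+1 = 11
m=4,i=1: 4>1, s = 11+3 = 14
m=4,i=2: 4>2, s = 14+2 = 16
m=4,i=3: 4>3, s = 16+1 = 17
m=4,i=4: not 4>4, s = 17+1 = 18
m=4,i=5: not 4>5, s = 18+1 = 19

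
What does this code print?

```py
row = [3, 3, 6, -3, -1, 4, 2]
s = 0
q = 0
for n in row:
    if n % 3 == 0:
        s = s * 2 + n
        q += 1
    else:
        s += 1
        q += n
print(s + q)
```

57

n=3: %3==0, s = 0*2+3 = 3; q=1
n=3: %3==0, s = 3*2+3 = 9; q=2
n=6: %3==0, s = 9*2+6 = 24; q=3
n=-3: %3==0, s = 24*2+(-3) = 45; q=4
n=-1: not %3==0, s = 45+1 = 46; q=3
n=4: not %3==0, s = 46+1 = 47; q=7
n=2: not %3==0, s = 47+1 = 48; q=9
s+q = 48+9 = 57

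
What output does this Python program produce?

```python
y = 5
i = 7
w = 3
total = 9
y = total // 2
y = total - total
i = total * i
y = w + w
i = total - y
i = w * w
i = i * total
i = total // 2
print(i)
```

4

y = 9//2 = 4
y = 9-9 = 0
i = 9*7 = 63
y = 3+3 = 6
i = 9-6 = 3
i = 3*3 = 9
i = 9*9 = 81
i = 9//2 = 4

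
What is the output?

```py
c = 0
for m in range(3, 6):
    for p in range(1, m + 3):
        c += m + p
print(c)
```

m=3,p=1: c = 0+4 = 4
m=3,p=2: c = 4+5 = 9
m=3,p=3: c = 9+6 = 15
m=3,p=4: c = 15+7 = 22
m=3,p=5: c = 22+8 = 30
m=4,p=1: c = 30+5 = 35
m=4,p=2: c = 35+6 = 41
m=4,p=3: c = 41+7 = 48
m=4,p=4: c = 48+8 = 56
m=4,p=5: c = 56+9 = 65
m=4,p=6: c = 65+10 = 75
m=5,p=1: c = 75+6 = 81
m=5,p=2: c = 81+7 = 88
m=5,p=3: c = 88+8 = 96
m=5,p=4: c = 96+9 = 105
m=5,p=5: c = 105+10 = 115
m=5,p=6: c = 115+11 = 126
m=5,p=7: c = 126+12 = 138

138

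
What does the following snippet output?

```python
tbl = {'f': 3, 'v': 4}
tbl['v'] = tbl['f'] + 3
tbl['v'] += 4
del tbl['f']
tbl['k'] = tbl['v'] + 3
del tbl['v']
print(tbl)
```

tbl['v'] = tbl['f']+3 = 6 → {'f': 3, 'v': 6}
tbl['v'] = 6+4 = 10 → {'f': 3, 'v': 10}
del 'f' → {'v': 10}
tbl['k'] = tbl['v']+3 = 13 → {'v': 10, 'k': 13}
del 'v' → {'k': 13}

{'k': 13}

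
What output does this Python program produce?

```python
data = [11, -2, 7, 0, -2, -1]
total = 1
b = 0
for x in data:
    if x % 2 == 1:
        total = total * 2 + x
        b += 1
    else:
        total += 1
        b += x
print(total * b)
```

-73

x=11: odd, total = 1*2+11 = 13; b=1
x=-2: not odd, total = 13+1 = 14; b=-1
x=7: odd, total = 14*2+7 = 35; b=0
x=0: not odd, total = 35+1 = 36; b=0
x=-2: not odd, total = 36+1 = 37; b=-2
x=-1: odd, total = 37*2+(-1) = 73; b=-1
total*b = 73*(-1) = -73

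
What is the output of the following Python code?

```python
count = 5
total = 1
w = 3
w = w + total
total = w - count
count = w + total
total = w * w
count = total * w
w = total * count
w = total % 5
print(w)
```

1

w = 3+1 = 4
total = 4-5 = -1
count = 4+(-1) = 3
total = 4*4 = 16
count = 16*4 = 64
w = 16*64 = 1024
w = 16%5 = 1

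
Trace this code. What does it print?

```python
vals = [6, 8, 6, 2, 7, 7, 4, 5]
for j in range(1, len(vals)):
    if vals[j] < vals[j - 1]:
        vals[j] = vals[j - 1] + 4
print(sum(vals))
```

146

j=1: 8>=6, unchanged → [6, 8, 6, 2, 7, 7, 4, 5]
j=2: 6<8, vals[2] = 8+4 = 12 → [6, 8, 12, 2, 7, 7, 4, 5]
j=3: 2<12, vals[3] = 12+4 = 16 → [6, 8, 12, 16, 7, 7, 4, 5]
j=4: 7<16, vals[4] = 16+4 = 20 → [6, 8, 12, 16, 20, 7, 4, 5]
j=5: 7<20, vals[5] = 20+4 = 24 → [6, 8, 12, 16, 20, 24, 4, 5]
j=6: 4<24, vals[6] = 24+4 = 28 → [6, 8, 12, 16, 20, 24, 28, 5]
j=7: 5<28, vals[7] = 28+4 = 32 → [6, 8, 12, 16, 20, 24, 28, 32]
sum = 146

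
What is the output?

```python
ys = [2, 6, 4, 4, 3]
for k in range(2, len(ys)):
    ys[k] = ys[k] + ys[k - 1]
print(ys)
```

k=2: ys[2] = 4+6 = 10 → [2, 6, 10, 4, 3]
k=3: ys[3] = 4+10 = 14 → [2, 6, 10, 14, 3]
k=4: ys[4] = 3+14 = 17 → [2, 6, 10, 14, 17]

[2, 6, 10, 14, 17]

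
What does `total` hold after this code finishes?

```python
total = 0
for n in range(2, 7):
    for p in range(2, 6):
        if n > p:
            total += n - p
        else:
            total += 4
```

60

n=2,p=2: not 2>2, total = 0+4 = 4
n=2,p=3: not 2>3, total = 4+4 = 8
n=2,p=4: not 2>4, total = 8+4 = 12
n=2,p=5: not 2>5, total = 12+4 = 16
n=3,p=2: 3>2, total = 16+1 = 17
n=3,p=3: not 3>3, total = 17+4 = 21
n=3,p=4: not 3>4, total = 21+4 = 25
n=3,p=5: not 3>5, total = 25+4 = 29
n=4,p=2: 4>2, total = 29+2 = 31
n=4,p=3: 4>3, total = 31+1 = 32
n=4,p=4: not 4>4, total = 32+4 = 36
n=4,p=5: not 4>5, total = 36+4 = 40
n=5,p=2: 5>2, total = 40+3 = 43
n=5,p=3: 5>3, total = 43+2 = 45
n=5,p=4: 5>4, total = 45+1 = 46
n=5,p=5: not 5>5, total = 46+4 = 50
n=6,p=2: 6>2, total = 50+4 = 54
n=6,p=3: 6>3, total = 54+3 = 57
n=6,p=4: 6>4, total = 57+2 = 59
n=6,p=5: 6>5, total = 59+1 = 60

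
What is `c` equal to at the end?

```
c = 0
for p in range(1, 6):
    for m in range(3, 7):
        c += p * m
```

270

p=1,m=3: c = 0+3 = 3
p=1,m=4: c = 3+4 = 7
p=1,m=5: c = 7+5 = 12
p=1,m=6: c = 12+6 = 18
p=2,m=3: c = 18+6 = 24
p=2,m=4: c = 24+8 = 32
p=2,m=5: c = 32+10 = 42
p=2,m=6: c = 42+12 = 54
p=3,m=3: c = 54+9 = 63
p=3,m=4: c = 63+12 = 75
p=3,m=5: c = 75+15 = 90
p=3,m=6: c = 90+18 = 108
p=4,m=3: c = 108+12 = 120
p=4,m=4: c = 120+16 = 136
p=4,m=5: c = 136+20 = 156
p=4,m=6: c = 156+24 = 180
p=5,m=3: c = 180+15 = 195
p=5,m=4: c = 195+20 = 215
p=5,m=5: c = 215+25 = 240
p=5,m=6: c = 240+30 = 270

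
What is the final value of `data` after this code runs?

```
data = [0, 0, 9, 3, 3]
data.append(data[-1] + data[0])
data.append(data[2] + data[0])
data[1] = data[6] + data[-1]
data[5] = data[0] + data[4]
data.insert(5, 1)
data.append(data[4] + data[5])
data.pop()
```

[0, 18, 9, 3, 3, 1, 3, 9]

append data[-1]+data[0] = 3+0 = 3 → [0, 0, 9, 3, 3, 3]
append data[2]+data[0] = 9+0 = 9 → [0, 0, 9, 3, 3, 3, 9]
data[1] = data[6]+data[-1] = 9+9 = 18 → [0, 18, 9, 3, 3, 3, 9]
data[5] = data[0]+data[4] = 0+3 = 3 → [0, 18, 9, 3, 3, 3, 9]
insert 1 at 5 → [0, 18, 9, 3, 3, 1, 3, 9]
append data[4]+data[5] = 3+1 = 4 → [0, 18, 9, 3, 3, 1, 3, 9, 4]
pop() removes 4 → [0, 18, 9, 3, 3, 1, 3, 9]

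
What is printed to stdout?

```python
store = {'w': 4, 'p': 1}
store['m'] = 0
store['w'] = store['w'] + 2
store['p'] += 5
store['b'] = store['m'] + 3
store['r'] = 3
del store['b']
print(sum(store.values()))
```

15

store['m'] = 0 → {'w': 4, 'p': 1, 'm': 0}
store['w'] = store['w']+2 = 6 → {'w': 6, 'p': 1, 'm': 0}
store['p'] = 1+5 = 6 → {'w': 6, 'p': 6, 'm': 0}
store['b'] = store['m']+3 = 3 → {'w': 6, 'p': 6, 'm': 0, 'b': 3}
store['r'] = 3 → {'w': 6, 'p': 6, 'm': 0, 'b': 3, 'r': 3}
del 'b' → {'w': 6, 'p': 6, 'm': 0, 'r': 3}
sum of values = 15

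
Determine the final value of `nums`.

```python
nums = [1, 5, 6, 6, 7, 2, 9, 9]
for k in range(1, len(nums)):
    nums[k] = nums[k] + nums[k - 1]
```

[1, 6, 12, 18, 25, 27, 36, 45]

k=1: nums[1] = 5+1 = 6 → [1, 6, 6, 6, 7, 2, 9, 9]
k=2: nums[2] = 6+6 = 12 → [1, 6, 12, 6, 7, 2, 9, 9]
k=3: nums[3] = 6+12 = 18 → [1, 6, 12, 18, 7, 2, 9, 9]
k=4: nums[4] = 7+18 = 25 → [1, 6, 12, 18, 25, 2, 9, 9]
k=5: nums[5] = 2+25 = 27 → [1, 6, 12, 18, 25, 27, 9, 9]
k=6: nums[6] = 9+27 = 36 → [1, 6, 12, 18, 25, 27, 36, 9]
k=7: nums[7] = 9+36 = 45 → [1, 6, 12, 18, 25, 27, 36, 45]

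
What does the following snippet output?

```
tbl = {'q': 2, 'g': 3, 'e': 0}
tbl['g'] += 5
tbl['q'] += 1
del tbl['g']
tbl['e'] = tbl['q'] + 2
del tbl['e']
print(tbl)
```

{'q': 3}

tbl['g'] = 3+5 = 8 → {'q': 2, 'g': 8, 'e': 0}
tbl['q'] = 2+1 = 3 → {'q': 3, 'g': 8, 'e': 0}
del 'g' → {'q': 3, 'e': 0}
tbl['e'] = tbl['q']+2 = 5 → {'q': 3, 'e': 5}
del 'e' → {'q': 3}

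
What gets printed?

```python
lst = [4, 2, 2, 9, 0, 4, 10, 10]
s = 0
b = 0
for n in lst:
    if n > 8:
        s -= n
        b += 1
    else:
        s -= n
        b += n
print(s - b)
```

-56

n=4: not >8, s = 0-4 = -4; b=4
n=2: not >8, s = (-4)-2 = -6; b=6
n=2: not >8, s = (-6)-2 = -8; b=8
n=9: >8, s = (-8)-9 = -17; b=9
n=0: not >8, s = (-17)-0 = -17; b=9
n=4: not >8, s = (-17)-4 = -21; b=13
n=10: >8, s = (-21)-10 = -31; b=14
n=10: >8, s = (-31)-10 = -41; b=15
s-b = (-41)-15 = -56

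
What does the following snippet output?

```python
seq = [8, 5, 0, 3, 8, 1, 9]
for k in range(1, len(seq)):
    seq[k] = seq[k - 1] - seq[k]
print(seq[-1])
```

k=1: seq[1] = 8-5 = 3 → [8, 3, 0, 3, 8, 1, 9]
k=2: seq[2] = 3-0 = 3 → [8, 3, 3, 3, 8, 1, 9]
k=3: seq[3] = 3-3 = 0 → [8, 3, 3, 0, 8, 1, 9]
k=4: seq[4] = 0-8 = -8 → [8, 3, 3, 0, -8, 1, 9]
k=5: seq[5] = (-8)-1 = -9 → [8, 3, 3, 0, -8, -9, 9]
k=6: seq[6] = (-9)-9 = -18 → [8, 3, 3, 0, -8, -9, -18]

-18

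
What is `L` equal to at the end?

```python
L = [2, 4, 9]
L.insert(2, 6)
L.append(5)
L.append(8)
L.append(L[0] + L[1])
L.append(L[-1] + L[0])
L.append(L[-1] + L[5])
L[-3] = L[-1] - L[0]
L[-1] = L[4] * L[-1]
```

[2, 4, 6, 9, 5, 8, 14, 8, 80]

insert 6 at 2 → [2, 4, 6, 9]
append 5 → [2, 4, 6, 9, 5]
append 8 → [2, 4, 6, 9, 5, 8]
append L[0]+L[1] = 2+4 = 6 → [2, 4, 6, 9, 5, 8, 6]
append L[-1]+L[0] = 6+2 = 8 → [2, 4, 6, 9, 5, 8, 6, 8]
append L[-1]+L[5] = 8+8 = 16 → [2, 4, 6, 9, 5, 8, 6, 8, 16]
L[-3] = L[-1]-L[0] = 16-2 = 14 → [2, 4, 6, 9, 5, 8, 14, 8, 16]
L[-1] = L[4]*L[-1] = 5*16 = 80 → [2, 4, 6, 9, 5, 8, 14, 8, 80]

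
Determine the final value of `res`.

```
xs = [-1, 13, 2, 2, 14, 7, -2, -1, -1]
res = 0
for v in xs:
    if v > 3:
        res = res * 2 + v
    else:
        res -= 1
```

68

v=-1: not >3, res = 0-1 = -1
v=13: >3, res = (-1)*2+13 = 11
v=2: not >3, res = 11-1 = 10
v=2: not >3, res = 10-1 = 9
v=14: >3, res = 9*2+14 = 32
v=7: >3, res = 32*2+7 = 71
v=-2: not >3, res = 71-1 = 70
v=-1: not >3, res = 70-1 = 69
v=-1: not >3, res = 69-1 = 68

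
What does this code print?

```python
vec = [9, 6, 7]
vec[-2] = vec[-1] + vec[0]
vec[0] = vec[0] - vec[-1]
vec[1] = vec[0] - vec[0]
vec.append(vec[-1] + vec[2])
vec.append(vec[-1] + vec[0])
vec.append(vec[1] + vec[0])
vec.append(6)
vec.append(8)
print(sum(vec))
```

55

vec[-2] = vec[-1]+vec[0] = 7+9 = 16 → [9, 16, 7]
vec[0] = vec[0]-vec[-1] = 9-7 = 2 → [2, 16, 7]
vec[1] = vec[0]-vec[0] = 2-2 = 0 → [2, 0, 7]
append vec[-1]+vec[2] = 7+7 = 14 → [2, 0, 7, 14]
append vec[-1]+vec[0] = 14+2 = 16 → [2, 0, 7, 14, 16]
append vec[1]+vec[0] = 0+2 = 2 → [2, 0, 7, 14, 16, 2]
append 6 → [2, 0, 7, 14, 16, 2, 6]
append 8 → [2, 0, 7, 14, 16, 2, 6, 8]
sum = 55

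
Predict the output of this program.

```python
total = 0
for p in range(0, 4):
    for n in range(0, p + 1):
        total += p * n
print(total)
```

p=0,n=0: total = 0+0 = 0
p=1,n=0: total = 0+0 = 0
p=1,n=1: total = 0+1 = 1
p=2,n=0: total = 1+0 = 1
p=2,n=1: total = 1+2 = 3
p=2,n=2: total = 3+4 = 7
p=3,n=0: total = 7+0 = 7
p=3,n=1: total = 7+3 = 10
p=3,n=2: total = 10+6 = 16
p=3,n=3: total = 16+9 = 25

25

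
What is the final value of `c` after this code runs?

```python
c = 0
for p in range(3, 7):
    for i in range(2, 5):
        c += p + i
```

p=3,i=2: c = 0+5 = 5
p=3,i=3: c = 5+6 = 11
p=3,i=4: c = 11+7 = 18
p=4,i=2: c = 18+6 = 24
p=4,i=3: c = 24+7 = 31
p=4,i=4: c = 31+8 = 39
p=5,i=2: c = 39+7 = 46
p=5,i=3: c = 46+8 = 54
p=5,i=4: c = 54+9 = 63
p=6,i=2: c = 63+8 = 71
p=6,i=3: c = 71+9 = 80
p=6,i=4: c = 80+10 = 90

90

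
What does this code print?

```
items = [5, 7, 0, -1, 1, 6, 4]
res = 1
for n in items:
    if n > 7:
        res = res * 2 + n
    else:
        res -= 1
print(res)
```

n=5: not >7, res = 1-1 = 0
n=7: not >7, res = 0-1 = -1
n=0: not >7, res = (-1)-1 = -2
n=-1: not >7, res = (-2)-1 = -3
n=1: not >7, res = (-3)-1 = -4
n=6: not >7, res = (-4)-1 = -5
n=4: not >7, res = (-5)-1 = -6

-6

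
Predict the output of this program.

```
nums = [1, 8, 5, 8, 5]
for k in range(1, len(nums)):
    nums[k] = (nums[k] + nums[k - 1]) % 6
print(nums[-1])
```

k=1: nums[1] = (8+1)%6 = 3 → [1, 3, 5, 8, 5]
k=2: nums[2] = (5+3)%6 = 2 → [1, 3, 2, 8, 5]
k=3: nums[3] = (8+2)%6 = 4 → [1, 3, 2, 4, 5]
k=4: nums[4] = (5+4)%6 = 3 → [1, 3, 2, 4, 3]

3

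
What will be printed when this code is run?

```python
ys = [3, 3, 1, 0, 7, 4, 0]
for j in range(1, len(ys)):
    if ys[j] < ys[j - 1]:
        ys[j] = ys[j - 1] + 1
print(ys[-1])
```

j=1: 3>=3, unchanged → [3, 3, 1, 0, 7, 4, 0]
j=2: 1<3, ys[2] = 3+1 = 4 → [3, 3, 4, 0, 7, 4, 0]
j=3: 0<4, ys[3] = 4+1 = 5 → [3, 3, 4, 5, 7, 4, 0]
j=4: 7>=5, unchanged → [3, 3, 4, 5, 7, 4, 0]
j=5: 4<7, ys[5] = 7+1 = 8 → [3, 3, 4, 5, 7, 8, 0]
j=6: 0<8, ys[6] = 8+1 = 9 → [3, 3, 4, 5, 7, 8, 9]

9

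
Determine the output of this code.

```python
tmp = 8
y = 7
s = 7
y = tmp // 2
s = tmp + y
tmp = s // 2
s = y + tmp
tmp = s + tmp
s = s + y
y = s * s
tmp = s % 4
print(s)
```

14

y = 8//2 = 4
s = 8+4 = 12
tmp = 12//2 = 6
s = 4+6 = 10
tmp = 10+6 = 16
s = 10+4 = 14
y = 14*14 = 196
tmp = 14%4 = 2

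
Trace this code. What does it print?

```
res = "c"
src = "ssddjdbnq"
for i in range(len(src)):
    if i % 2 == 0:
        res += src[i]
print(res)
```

i=0: add 's' → 'cs'
i=1: skip
i=2: add 'd' → 'csd'
i=3: skip
i=4: add 'j' → 'csdj'
i=5: skip
i=6: add 'b' → 'csdjb'
i=7: skip
i=8: add 'q' → 'csdjbq'

csdjbq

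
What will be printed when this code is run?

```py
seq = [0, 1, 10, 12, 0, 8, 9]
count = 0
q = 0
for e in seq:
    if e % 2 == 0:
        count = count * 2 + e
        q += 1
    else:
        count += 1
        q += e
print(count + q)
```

e=0: even, count = 0*2+0 = 0; q=1
e=1: not even, count = 0+1 = 1; q=2
e=10: even, count = 1*2+10 = 12; q=3
e=12: even, count = 12*2+12 = 36; q=4
e=0: even, count = 36*2+0 = 72; q=5
e=8: even, count = 72*2+8 = 152; q=6
e=9: not even, count = 152+1 = 153; q=15
count+q = 153+15 = 168

168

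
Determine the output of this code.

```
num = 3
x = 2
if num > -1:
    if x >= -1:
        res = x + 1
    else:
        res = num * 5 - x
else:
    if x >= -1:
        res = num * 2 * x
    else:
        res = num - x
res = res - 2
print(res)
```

1

num=3, x=2
num > -1 is True; x >= -1 is True
→ res = x + 1 = 3
res = 3-2 = 1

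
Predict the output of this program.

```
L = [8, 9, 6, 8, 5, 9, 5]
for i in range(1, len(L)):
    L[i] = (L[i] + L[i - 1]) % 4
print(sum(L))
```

i=1: L[1] = (9+8)%4 = 1 → [8, 1, 6, 8, 5, 9, 5]
i=2: L[2] = (6+1)%4 = 3 → [8, 1, 3, 8, 5, 9, 5]
i=3: L[3] = (8+3)%4 = 3 → [8, 1, 3, 3, 5, 9, 5]
i=4: L[4] = (5+3)%4 = 0 → [8, 1, 3, 3, 0, 9, 5]
i=5: L[5] = (9+0)%4 = 1 → [8, 1, 3, 3, 0, 1, 5]
i=6: L[6] = (5+1)%4 = 2 → [8, 1, 3, 3, 0, 1, 2]
sum = 18

18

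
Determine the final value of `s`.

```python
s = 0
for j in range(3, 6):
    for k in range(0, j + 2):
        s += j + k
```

120

j=3,k=0: s = 0+3 = 3
j=3,k=1: s = 3+4 = 7
j=3,k=2: s = 7+5 = 12
j=3,k=3: s = 12+6 = 18
j=3,k=4: s = 18+7 = 25
j=4,k=0: s = 25+4 = 29
j=4,k=1: s = 29+5 = 34
j=4,k=2: s = 34+6 = 40
j=4,k=3: s = 40+7 = 47
j=4,k=4: s = 47+8 = 55
j=4,k=5: s = 55+9 = 64
j=5,k=0: s = 64+5 = 69
j=5,k=1: s = 69+6 = 75
j=5,k=2: s = 75+7 = 82
j=5,k=3: s = 82+8 = 90
j=5,k=4: s = 90+9 = 99
j=5,k=5: s = 99+10 = 109
j=5,k=6: s = 109+11 = 120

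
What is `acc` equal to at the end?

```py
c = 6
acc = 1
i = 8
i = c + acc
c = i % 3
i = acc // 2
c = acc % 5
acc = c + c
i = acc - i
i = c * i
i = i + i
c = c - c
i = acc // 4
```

i = 6+1 = 7
c = 7%3 = 1
i = 1//2 = 0
c = 1%5 = 1
acc = 1+1 = 2
i = 2-0 = 2
i = 1*2 = 2
i = 2+2 = 4
c = 1-1 = 0
i = 2//4 = 0

2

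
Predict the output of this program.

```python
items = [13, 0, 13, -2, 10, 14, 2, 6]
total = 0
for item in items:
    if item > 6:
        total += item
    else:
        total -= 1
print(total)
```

item=13: >6, total = 0+13 = 13
item=0: not >6, total = 13-1 = 12
item=13: >6, total = 12+13 = 25
item=-2: not >6, total = 25-1 = 24
item=10: >6, total = 24+10 = 34
item=14: >6, total = 34+14 = 48
item=2: not >6, total = 48-1 = 47
item=6: not >6, total = 47-1 = 46

46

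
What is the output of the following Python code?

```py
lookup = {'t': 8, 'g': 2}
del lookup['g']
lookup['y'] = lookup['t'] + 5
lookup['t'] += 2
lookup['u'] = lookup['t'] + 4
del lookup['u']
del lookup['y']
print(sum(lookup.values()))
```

del 'g' → {'t': 8}
lookup['y'] = lookup['t']+5 = 13 → {'t': 8, 'y': 13}
lookup['t'] = 8+2 = 10 → {'t': 10, 'y': 13}
lookup['u'] = lookup['t']+4 = 14 → {'t': 10, 'y': 13, 'u': 14}
del 'u' → {'t': 10, 'y': 13}
del 'y' → {'t': 10}
sum of values = 10

10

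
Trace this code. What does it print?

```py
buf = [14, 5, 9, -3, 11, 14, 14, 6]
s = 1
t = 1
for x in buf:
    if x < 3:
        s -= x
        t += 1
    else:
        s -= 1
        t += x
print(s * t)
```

-225

x=14: not <3, s = 1-1 = 0; t=15
x=5: not <3, s = 0-1 = -1; t=20
x=9: not <3, s = (-1)-1 = -2; t=29
x=-3: <3, s = (-2)-(-3) = 1; t=30
x=11: not <3, s = 1-1 = 0; t=41
x=14: not <3, s = 0-1 = -1; t=55
x=14: not <3, s = (-1)-1 = -2; t=69
x=6: not <3, s = (-2)-1 = -3; t=75
s*t = (-3)*75 = -225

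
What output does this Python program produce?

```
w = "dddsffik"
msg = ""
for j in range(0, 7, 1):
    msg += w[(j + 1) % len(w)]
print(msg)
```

ddsffik

j=0: add w[1]='d' → 'd'
j=1: add w[2]='d' → 'dd'
j=2: add w[3]='s' → 'dds'
j=3: add w[4]='f' → 'ddsf'
j=4: add w[5]='f' → 'ddsff'
j=5: add w[6]='i' → 'ddsffi'
j=6: add w[7]='k' → 'ddsffik'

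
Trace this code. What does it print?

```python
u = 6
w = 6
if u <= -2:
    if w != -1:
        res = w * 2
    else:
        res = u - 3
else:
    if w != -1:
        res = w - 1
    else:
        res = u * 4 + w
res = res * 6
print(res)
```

u=6, w=6
u <= -2 is False; w != -1 is True
→ res = w - 1 = 5
res = 5*6 = 30

30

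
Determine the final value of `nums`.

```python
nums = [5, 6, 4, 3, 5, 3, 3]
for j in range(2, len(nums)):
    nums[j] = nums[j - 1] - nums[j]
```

j=2: nums[2] = 6-4 = 2 → [5, 6, 2, 3, 5, 3, 3]
j=3: nums[3] = 2-3 = -1 → [5, 6, 2, -1, 5, 3, 3]
j=4: nums[4] = (-1)-5 = -6 → [5, 6, 2, -1, -6, 3, 3]
j=5: nums[5] = (-6)-3 = -9 → [5, 6, 2, -1, -6, -9, 3]
j=6: nums[6] = (-9)-3 = -12 → [5, 6, 2, -1, -6, -9, -12]

[5, 6, 2, -1, -6, -9, -12]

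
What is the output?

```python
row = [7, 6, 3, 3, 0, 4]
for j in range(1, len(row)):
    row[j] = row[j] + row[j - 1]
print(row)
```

j=1: row[1] = 6+7 = 13 → [7, 13, 3, 3, 0, 4]
j=2: row[2] = 3+13 = 16 → [7, 13, 16, 3, 0, 4]
j=3: row[3] = 3+16 = 19 → [7, 13, 16, 19, 0, 4]
j=4: row[4] = 0+19 = 19 → [7, 13, 16, 19, 19, 4]
j=5: row[5] = 4+19 = 23 → [7, 13, 16, 19, 19, 23]

[7, 13, 16, 19, 19, 23]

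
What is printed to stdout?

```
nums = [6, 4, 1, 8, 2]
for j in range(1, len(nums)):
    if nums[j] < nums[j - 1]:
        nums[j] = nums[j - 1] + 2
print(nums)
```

[6, 8, 10, 12, 14]

j=1: 4<6, nums[1] = 6+2 = 8 → [6, 8, 1, 8, 2]
j=2: 1<8, nums[2] = 8+2 = 10 → [6, 8, 10, 8, 2]
j=3: 8<10, nums[3] = 10+2 = 12 → [6, 8, 10, 12, 2]
j=4: 2<12, nums[4] = 12+2 = 14 → [6, 8, 10, 12, 14]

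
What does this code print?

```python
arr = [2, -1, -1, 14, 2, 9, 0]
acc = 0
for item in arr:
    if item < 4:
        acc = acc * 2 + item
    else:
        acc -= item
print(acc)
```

-50

item=2: <4, acc = 0*2+2 = 2
item=-1: <4, acc = 2*2+(-1) = 3
item=-1: <4, acc = 3*2+(-1) = 5
item=14: not <4, acc = 5-14 = -9
item=2: <4, acc = (-9)*2+2 = -16
item=9: not <4, acc = (-16)-9 = -25
item=0: <4, acc = (-25)*2+0 = -50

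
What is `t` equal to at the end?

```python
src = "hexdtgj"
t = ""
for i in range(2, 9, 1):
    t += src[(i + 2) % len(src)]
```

'tgjhexd'

i=2: add src[4]='t' → 't'
i=3: add src[5]='g' → 'tg'
i=4: add src[6]='j' → 'tgj'
i=5: add src[0]='h' → 'tgjh'
i=6: add src[1]='e' → 'tgjhe'
i=7: add src[2]='x' → 'tgjhex'
i=8: add src[3]='d' → 'tgjhexd'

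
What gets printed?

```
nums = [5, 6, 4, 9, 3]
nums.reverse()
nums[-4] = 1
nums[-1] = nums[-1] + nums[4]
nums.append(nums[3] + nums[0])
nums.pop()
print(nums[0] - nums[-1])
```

reverse → [3, 9, 4, 6, 5]
nums[-4] = 1 → [3, 1, 4, 6, 5]
nums[-1] = nums[-1]+nums[4] = 5+5 = 10 → [3, 1, 4, 6, 10]
append nums[3]+nums[0] = 6+3 = 9 → [3, 1, 4, 6, 10, 9]
pop() removes 9 → [3, 1, 4, 6, 10]
nums[0]-nums[-1] = 3-10 = -7

-7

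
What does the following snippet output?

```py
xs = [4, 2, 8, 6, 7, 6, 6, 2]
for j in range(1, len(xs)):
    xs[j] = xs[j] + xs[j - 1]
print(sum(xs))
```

j=1: xs[1] = 2+4 = 6 → [4, 6, 8, 6, 7, 6, 6, 2]
j=2: xs[2] = 8+6 = 14 → [4, 6, 14, 6, 7, 6, 6, 2]
j=3: xs[3] = 6+14 = 20 → [4, 6, 14, 20, 7, 6, 6, 2]
j=4: xs[4] = 7+20 = 27 → [4, 6, 14, 20, 27, 6, 6, 2]
j=5: xs[5] = 6+27 = 33 → [4, 6, 14, 20, 27, 33, 6, 2]
j=6: xs[6] = 6+33 = 39 → [4, 6, 14, 20, 27, 33, 39, 2]
j=7: xs[7] = 2+39 = 41 → [4, 6, 14, 20, 27, 33, 39, 41]
sum = 184

184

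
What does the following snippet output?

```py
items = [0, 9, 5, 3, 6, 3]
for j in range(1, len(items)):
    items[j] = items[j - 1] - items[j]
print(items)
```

[0, -9, -14, -17, -23, -26]

j=1: items[1] = 0-9 = -9 → [0, -9, 5, 3, 6, 3]
j=2: items[2] = (-9)-5 = -14 → [0, -9, -14, 3, 6, 3]
j=3: items[3] = (-14)-3 = -17 → [0, -9, -14, -17, 6, 3]
j=4: items[4] = (-17)-6 = -23 → [0, -9, -14, -17, -23, 3]
j=5: items[5] = (-23)-3 = -26 → [0, -9, -14, -17, -23, -26]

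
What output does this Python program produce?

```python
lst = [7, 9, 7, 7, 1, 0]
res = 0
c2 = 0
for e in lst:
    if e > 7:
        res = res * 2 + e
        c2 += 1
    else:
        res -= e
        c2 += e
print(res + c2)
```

e=7: not >7, res = 0-7 = -7; c2=7
e=9: >7, res = (-7)*2+9 = -5; c2=8
e=7: not >7, res = (-5)-7 = -12; c2=15
e=7: not >7, res = (-12)-7 = -19; c2=22
e=1: not >7, res = (-19)-1 = -20; c2=23
e=0: not >7, res = (-20)-0 = -20; c2=23
res+c2 = (-20)+23 = 3

3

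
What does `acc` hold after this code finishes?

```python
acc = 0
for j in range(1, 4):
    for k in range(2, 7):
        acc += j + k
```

90

j=1,k=2: acc = 0+3 = 3
j=1,k=3: acc = 3+4 = 7
j=1,k=4: acc = 7+5 = 12
j=1,k=5: acc = 12+6 = 18
j=1,k=6: acc = 18+7 = 25
j=2,k=2: acc = 25+4 = 29
j=2,k=3: acc = 29+5 = 34
j=2,k=4: acc = 34+6 = 40
j=2,k=5: acc = 40+7 = 47
j=2,k=6: acc = 47+8 = 55
j=3,k=2: acc = 55+5 = 60
j=3,k=3: acc = 60+6 = 66
j=3,k=4: acc = 66+7 = 73
j=3,k=5: acc = 73+8 = 81
j=3,k=6: acc = 81+9 = 90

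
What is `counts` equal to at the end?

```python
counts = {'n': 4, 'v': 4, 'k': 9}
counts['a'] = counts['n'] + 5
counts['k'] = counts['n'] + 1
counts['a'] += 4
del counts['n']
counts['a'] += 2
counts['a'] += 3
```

counts['a'] = counts['n']+5 = 9 → {'n': 4, 'v': 4, 'k': 9, 'a': 9}
counts['k'] = counts['n']+1 = 5 → {'n': 4, 'v': 4, 'k': 5, 'a': 9}
counts['a'] = 9+4 = 13 → {'n': 4, 'v': 4, 'k': 5, 'a': 13}
del 'n' → {'v': 4, 'k': 5, 'a': 13}
counts['a'] = 13+2 = 15 → {'v': 4, 'k': 5, 'a': 15}
counts['a'] = 15+3 = 18 → {'v': 4, 'k': 5, 'a': 18}

{'v': 4, 'k': 5, 'a': 18}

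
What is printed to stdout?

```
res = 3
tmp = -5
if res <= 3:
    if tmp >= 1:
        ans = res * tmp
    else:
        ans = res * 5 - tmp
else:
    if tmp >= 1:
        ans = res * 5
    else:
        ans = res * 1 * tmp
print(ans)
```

res=3, tmp=-5
res <= 3 is True; tmp >= 1 is False
→ ans = res * 5 - tmp = 20

20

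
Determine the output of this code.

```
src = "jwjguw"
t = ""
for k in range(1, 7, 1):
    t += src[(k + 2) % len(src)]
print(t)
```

guwjwj

k=1: add src[3]='g' → 'g'
k=2: add src[4]='u' → 'gu'
k=3: add src[5]='w' → 'guw'
k=4: add src[0]='j' → 'guwj'
k=5: add src[1]='w' → 'guwjw'
k=6: add src[2]='j' → 'guwjwj'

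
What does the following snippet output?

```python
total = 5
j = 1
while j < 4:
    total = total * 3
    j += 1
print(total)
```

135

j=1: total = 5*3 = 15
j=2: total = 15*3 = 45
j=3: total = 45*3 = 135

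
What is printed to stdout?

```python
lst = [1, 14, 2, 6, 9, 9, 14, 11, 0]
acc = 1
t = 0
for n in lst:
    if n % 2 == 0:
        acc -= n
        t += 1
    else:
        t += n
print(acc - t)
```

n=1: not even; t=1
n=14: even, acc = 1-14 = -13; t=2
n=2: even, acc = (-13)-2 = -15; t=3
n=6: even, acc = (-15)-6 = -21; t=4
n=9: not even; t=13
n=9: not even; t=22
n=14: even, acc = (-21)-14 = -35; t=23
n=11: not even; t=34
n=0: even, acc = (-35)-0 = -35; t=35
acc-t = (-35)-35 = -70

-70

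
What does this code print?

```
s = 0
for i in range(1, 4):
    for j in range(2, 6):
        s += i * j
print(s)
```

i=1,j=2: s = 0+2 = 2
i=1,j=3: s = 2+3 = 5
i=1,j=4: s = 5+4 = 9
i=1,j=5: s = 9+5 = 14
i=2,j=2: s = 14+4 = 18
i=2,j=3: s = 18+6 = 24
i=2,j=4: s = 24+8 = 32
i=2,j=5: s = 32+10 = 42
i=3,j=2: s = 42+6 = 48
i=3,j=3: s = 48+9 = 57
i=3,j=4: s = 57+12 = 69
i=3,j=5: s = 69+15 = 84

84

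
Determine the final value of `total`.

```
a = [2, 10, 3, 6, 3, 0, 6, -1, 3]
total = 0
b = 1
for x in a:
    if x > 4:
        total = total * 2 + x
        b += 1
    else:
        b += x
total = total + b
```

72

x=2: not >4; b=3
x=10: >4, total = 0*2+10 = 10; b=4
x=3: not >4; b=7
x=6: >4, total = 10*2+6 = 26; b=8
x=3: not >4; b=11
x=0: not >4; b=11
x=6: >4, total = 26*2+6 = 58; b=12
x=-1: not >4; b=11
x=3: not >4; b=14
total+b = 58+14 = 72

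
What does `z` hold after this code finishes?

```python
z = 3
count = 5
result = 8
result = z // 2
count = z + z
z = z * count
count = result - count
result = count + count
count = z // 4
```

result = 3//2 = 1
count = 3+3 = 6
z = 3*6 = 18
count = 1-6 = -5
result = (-5)+(-5) = -10
count = 18//4 = 4

18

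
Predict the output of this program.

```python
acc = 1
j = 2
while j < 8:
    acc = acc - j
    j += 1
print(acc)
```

j=2: acc = 1-2 = -1
j=3: acc = (-1)-3 = -4
j=4: acc = (-4)-4 = -8
j=5: acc = (-8)-5 = -13
j=6: acc = (-13)-6 = -19
j=7: acc = (-19)-7 = -26

-26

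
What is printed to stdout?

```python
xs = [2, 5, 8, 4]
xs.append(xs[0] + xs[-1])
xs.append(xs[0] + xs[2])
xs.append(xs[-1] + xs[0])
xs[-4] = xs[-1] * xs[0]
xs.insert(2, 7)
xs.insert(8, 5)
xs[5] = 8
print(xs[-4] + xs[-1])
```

append xs[0]+xs[-1] = 2+4 = 6 → [2, 5, 8, 4, 6]
append xs[0]+xs[2] = 2+8 = 10 → [2, 5, 8, 4, 6, 10]
append xs[-1]+xs[0] = 10+2 = 12 → [2, 5, 8, 4, 6, 10, 12]
xs[-4] = xs[-1]*xs[0] = 12*2 = 24 → [2, 5, 8, 24, 6, 10, 12]
insert 7 at 2 → [2, 5, 7, 8, 24, 6, 10, 12]
insert 5 at 8 → [2, 5, 7, 8, 24, 6, 10, 12, 5]
xs[5] = 8 → [2, 5, 7, 8, 24, 8, 10, 12, 5]
xs[-4]+xs[-1] = 8+5 = 13

13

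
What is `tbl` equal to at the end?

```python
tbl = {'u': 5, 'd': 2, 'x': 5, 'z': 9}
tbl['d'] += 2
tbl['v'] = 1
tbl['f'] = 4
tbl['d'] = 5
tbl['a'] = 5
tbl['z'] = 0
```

{'u': 5, 'd': 5, 'x': 5, 'z': 0, 'v': 1, 'f': 4, 'a': 5}

tbl['d'] = 2+2 = 4 → {'u': 5, 'd': 4, 'x': 5, 'z': 9}
tbl['v'] = 1 → {'u': 5, 'd': 4, 'x': 5, 'z': 9, 'v': 1}
tbl['f'] = 4 → {'u': 5, 'd': 4, 'x': 5, 'z': 9, 'v': 1, 'f': 4}
tbl['d'] = 5 → {'u': 5, 'd': 5, 'x': 5, 'z': 9, 'v': 1, 'f': 4}
tbl['a'] = 5 → {'u': 5, 'd': 5, 'x': 5, 'z': 9, 'v': 1, 'f': 4, 'a': 5}
tbl['z'] = 0 → {'u': 5, 'd': 5, 'x': 5, 'z': 0, 'v': 1, 'f': 4, 'a': 5}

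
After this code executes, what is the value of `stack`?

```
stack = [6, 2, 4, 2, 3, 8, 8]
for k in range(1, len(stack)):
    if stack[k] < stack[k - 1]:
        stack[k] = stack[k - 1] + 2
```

k=1: 2<6, stack[1] = 6+2 = 8 → [6, 8, 4, 2, 3, 8, 8]
k=2: 4<8, stack[2] = 8+2 = 10 → [6, 8, 10, 2, 3, 8, 8]
k=3: 2<10, stack[3] = 10+2 = 12 → [6, 8, 10, 12, 3, 8, 8]
k=4: 3<12, stack[4] = 12+2 = 14 → [6, 8, 10, 12, 14, 8, 8]
k=5: 8<14, stack[5] = 14+2 = 16 → [6, 8, 10, 12, 14, 16, 8]
k=6: 8<16, stack[6] = 16+2 = 18 → [6, 8, 10, 12, 14, 16, 18]

[6, 8, 10, 12, 14, 16, 18]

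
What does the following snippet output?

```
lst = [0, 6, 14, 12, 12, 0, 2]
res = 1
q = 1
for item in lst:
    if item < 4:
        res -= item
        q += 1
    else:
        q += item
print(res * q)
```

item=0: <4, res = 1-0 = 1; q=2
item=6: not <4; q=8
item=14: not <4; q=22
item=12: not <4; q=34
item=12: not <4; q=46
item=0: <4, res = 1-0 = 1; q=47
item=2: <4, res = 1-2 = -1; q=48
res*q = (-1)*48 = -48

-48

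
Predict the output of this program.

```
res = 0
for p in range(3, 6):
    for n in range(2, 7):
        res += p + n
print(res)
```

120

p=3,n=2: res = 0+5 = 5
p=3,n=3: res = 5+6 = 11
p=3,n=4: res = 11+7 = 18
p=3,n=5: res = 18+8 = 26
p=3,n=6: res = 26+9 = 35
p=4,n=2: res = 35+6 = 41
p=4,n=3: res = 41+7 = 48
p=4,n=4: res = 48+8 = 56
p=4,n=5: res = 56+9 = 65
p=4,n=6: res = 65+10 = 75
p=5,n=2: res = 75+7 = 82
p=5,n=3: res = 82+8 = 90
p=5,n=4: res = 90+9 = 99
p=5,n=5: res = 99+10 = 109
p=5,n=6: res = 109+11 = 120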